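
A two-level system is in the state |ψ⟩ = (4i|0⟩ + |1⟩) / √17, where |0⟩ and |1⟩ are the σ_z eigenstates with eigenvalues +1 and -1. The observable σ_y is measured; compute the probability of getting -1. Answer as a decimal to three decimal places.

0.735

|-y⟩ = (|0⟩ - i|1⟩)/√2, so ⟨-y|ψ⟩ = (5i) / (√2·√17).
P = |5i|² / 34 = 25/34.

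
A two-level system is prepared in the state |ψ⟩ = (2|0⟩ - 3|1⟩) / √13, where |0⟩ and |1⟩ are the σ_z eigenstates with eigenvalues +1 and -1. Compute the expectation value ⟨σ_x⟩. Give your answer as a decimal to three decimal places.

-0.923

⟨σ_x⟩ = 2 Re(a* b)/(|a|²+|b|²) with a = 2, b = -3.
a* b = -6, so ⟨σ_x⟩ = -12/13.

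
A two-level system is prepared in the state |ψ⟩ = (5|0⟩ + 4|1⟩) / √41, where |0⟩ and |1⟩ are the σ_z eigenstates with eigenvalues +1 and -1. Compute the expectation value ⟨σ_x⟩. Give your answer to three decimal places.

⟨σ_x⟩ = 2 Re(a* b)/(|a|²+|b|²) with a = 5, b = 4.
a* b = 20, so ⟨σ_x⟩ = 40/41.

0.976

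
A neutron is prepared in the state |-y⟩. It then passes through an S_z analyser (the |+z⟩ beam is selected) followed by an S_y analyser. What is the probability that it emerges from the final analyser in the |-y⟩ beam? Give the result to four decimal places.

0.2500

First analyser (S_z): from |-y⟩, P(|+z⟩) = 1/2.
After stage 1 the state is |+z⟩; P(|-y⟩) = |⟨-y|+z⟩|² = 1/2.
Joint probability = 1/2 × 1/2 = 0.2500.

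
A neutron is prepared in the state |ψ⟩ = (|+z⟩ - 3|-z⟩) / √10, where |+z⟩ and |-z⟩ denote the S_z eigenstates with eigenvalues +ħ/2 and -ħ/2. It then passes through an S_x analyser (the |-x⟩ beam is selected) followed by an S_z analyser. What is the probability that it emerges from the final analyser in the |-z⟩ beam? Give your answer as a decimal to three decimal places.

0.400

First analyser (S_x): P(|-x⟩) = |⟨-x|ψ⟩|² = 16/20.
After stage 1 the state is |-x⟩; P(|-z⟩) = |⟨-z|-x⟩|² = 1/2.
Joint probability = 16/20 × 1/2 = 0.400.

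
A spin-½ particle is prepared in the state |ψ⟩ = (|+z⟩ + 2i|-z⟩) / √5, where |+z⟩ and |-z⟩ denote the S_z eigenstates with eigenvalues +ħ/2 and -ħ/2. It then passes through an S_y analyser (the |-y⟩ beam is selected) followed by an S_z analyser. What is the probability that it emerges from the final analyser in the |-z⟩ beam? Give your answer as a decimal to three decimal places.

First analyser (S_y): P(|-y⟩) = |⟨-y|ψ⟩|² = 1/10.
After stage 1 the state is |-y⟩; P(|-z⟩) = |⟨-z|-y⟩|² = 1/2.
Joint probability = 1/10 × 1/2 = 0.050.

0.050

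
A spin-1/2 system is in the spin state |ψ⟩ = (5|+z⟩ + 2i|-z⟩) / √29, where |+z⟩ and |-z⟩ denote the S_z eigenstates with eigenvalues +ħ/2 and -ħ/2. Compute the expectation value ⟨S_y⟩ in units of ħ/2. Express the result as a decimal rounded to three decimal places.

0.690

⟨σ_y⟩ = 2 Im(a* b)/(|a|²+|b|²) with a = 5, b = 2i.
a* b = 10i, so ⟨σ_y⟩ = 20/29.
⟨S_y⟩ = (ħ/2)·⟨σ_y⟩.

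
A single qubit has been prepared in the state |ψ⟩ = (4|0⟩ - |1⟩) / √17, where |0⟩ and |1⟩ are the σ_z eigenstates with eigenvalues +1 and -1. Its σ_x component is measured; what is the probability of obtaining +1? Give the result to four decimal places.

|+x⟩ = (|0⟩ + |1⟩)/√2, so ⟨+x|ψ⟩ = (3) / (√2·√17).
P = |3|² / 34 = 9/34.

0.2647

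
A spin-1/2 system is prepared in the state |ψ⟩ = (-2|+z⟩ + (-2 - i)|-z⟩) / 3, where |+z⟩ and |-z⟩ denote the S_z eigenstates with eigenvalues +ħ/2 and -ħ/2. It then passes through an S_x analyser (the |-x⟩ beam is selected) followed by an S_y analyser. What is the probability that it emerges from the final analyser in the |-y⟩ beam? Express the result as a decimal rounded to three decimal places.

First analyser (S_x): P(|-x⟩) = |⟨-x|ψ⟩|² = 1/18.
After stage 1 the state is |-x⟩; P(|-y⟩) = |⟨-y|-x⟩|² = 1/2.
Joint probability = 1/18 × 1/2 = 0.028.

0.028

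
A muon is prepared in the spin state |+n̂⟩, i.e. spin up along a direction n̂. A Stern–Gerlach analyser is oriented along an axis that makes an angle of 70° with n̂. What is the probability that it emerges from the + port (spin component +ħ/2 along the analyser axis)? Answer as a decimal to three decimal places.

For spin-½, the probability of finding spin-up along an axis at angle θ to the initial spin direction is cos²(θ/2); spin-down is sin²(θ/2).
θ = 70°, so P = cos²(35°) ≈ 0.671.

0.671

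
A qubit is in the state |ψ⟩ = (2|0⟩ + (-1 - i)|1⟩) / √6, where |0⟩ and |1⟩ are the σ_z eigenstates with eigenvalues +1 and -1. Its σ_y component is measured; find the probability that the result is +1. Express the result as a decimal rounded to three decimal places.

0.167

|+y⟩ = (|0⟩ + i|1⟩)/√2, so ⟨+y|ψ⟩ = (1 + i) / (√2·√6).
P = |1 + i|² / 12 = 2/12.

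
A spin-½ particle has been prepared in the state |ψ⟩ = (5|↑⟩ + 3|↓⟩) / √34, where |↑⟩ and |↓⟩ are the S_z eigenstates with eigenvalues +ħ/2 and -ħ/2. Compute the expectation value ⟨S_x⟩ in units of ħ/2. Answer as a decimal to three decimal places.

0.882

⟨σ_x⟩ = 2 Re(a* b)/(|a|²+|b|²) with a = 5, b = 3.
a* b = 15, so ⟨σ_x⟩ = 30/34.
⟨S_x⟩ = (ħ/2)·⟨σ_x⟩.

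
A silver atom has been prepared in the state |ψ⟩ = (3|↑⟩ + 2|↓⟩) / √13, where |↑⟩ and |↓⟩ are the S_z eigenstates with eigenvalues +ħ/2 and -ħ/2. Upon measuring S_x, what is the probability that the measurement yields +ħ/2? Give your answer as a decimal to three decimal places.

0.962

|+x⟩ = (|↑⟩ + |↓⟩)/√2, so ⟨+x|ψ⟩ = (5) / (√2·√13).
P = |5|² / 26 = 25/26.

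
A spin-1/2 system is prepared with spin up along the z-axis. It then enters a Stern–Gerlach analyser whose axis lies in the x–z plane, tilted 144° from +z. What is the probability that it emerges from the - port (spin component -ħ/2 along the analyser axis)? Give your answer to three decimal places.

For spin-½, the probability of finding spin-up along an axis at angle θ to the initial spin direction is cos²(θ/2); spin-down is sin²(θ/2).
θ = 144°, so P = sin²(72°) ≈ 0.905.

0.905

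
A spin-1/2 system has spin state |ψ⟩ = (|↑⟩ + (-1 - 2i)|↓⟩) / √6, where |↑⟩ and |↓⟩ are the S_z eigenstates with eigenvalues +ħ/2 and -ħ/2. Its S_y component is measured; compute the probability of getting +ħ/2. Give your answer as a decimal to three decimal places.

|+y⟩ = (|↑⟩ + i|↓⟩)/√2, so ⟨+y|ψ⟩ = (-1 + i) / (√2·√6).
P = |-1 + i|² / 12 = 2/12.

0.167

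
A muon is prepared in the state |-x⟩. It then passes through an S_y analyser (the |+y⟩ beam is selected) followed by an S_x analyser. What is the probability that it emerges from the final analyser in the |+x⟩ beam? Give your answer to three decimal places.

0.250

First analyser (S_y): from |-x⟩, P(|+y⟩) = 1/2.
After stage 1 the state is |+y⟩; P(|+x⟩) = |⟨+x|+y⟩|² = 1/2.
Joint probability = 1/2 × 1/2 = 0.250.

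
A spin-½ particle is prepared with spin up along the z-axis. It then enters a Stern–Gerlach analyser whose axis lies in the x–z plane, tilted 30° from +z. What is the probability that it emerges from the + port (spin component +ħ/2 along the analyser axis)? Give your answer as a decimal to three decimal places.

0.933

For spin-½, the probability of finding spin-up along an axis at angle θ to the initial spin direction is cos²(θ/2); spin-down is sin²(θ/2).
θ = 30°, so P = cos²(15°) ≈ 0.933.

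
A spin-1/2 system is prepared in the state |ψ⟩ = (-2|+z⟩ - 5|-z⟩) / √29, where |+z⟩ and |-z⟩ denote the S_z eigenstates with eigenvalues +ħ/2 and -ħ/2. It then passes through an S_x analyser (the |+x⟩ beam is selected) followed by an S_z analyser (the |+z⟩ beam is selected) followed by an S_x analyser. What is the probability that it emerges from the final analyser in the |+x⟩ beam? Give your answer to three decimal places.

First analyser (S_x): P(|+x⟩) = |⟨+x|ψ⟩|² = 49/58.
After stage 1 the state is |+x⟩; P(|+z⟩) = |⟨+z|+x⟩|² = 1/2.
After stage 2 the state is |+z⟩; P(|+x⟩) = |⟨+x|+z⟩|² = 1/2.
Joint probability = 49/58 × 1/2 × 1/2 = 0.211.

0.211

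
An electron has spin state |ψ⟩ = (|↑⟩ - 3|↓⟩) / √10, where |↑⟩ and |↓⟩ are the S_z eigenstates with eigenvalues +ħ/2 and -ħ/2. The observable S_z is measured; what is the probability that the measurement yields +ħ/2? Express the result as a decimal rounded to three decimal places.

The +ħ/2 outcome corresponds to |↑⟩. Its amplitude in |ψ⟩ is 1/√10.
P = |1|² / 10 = 1/10.

0.100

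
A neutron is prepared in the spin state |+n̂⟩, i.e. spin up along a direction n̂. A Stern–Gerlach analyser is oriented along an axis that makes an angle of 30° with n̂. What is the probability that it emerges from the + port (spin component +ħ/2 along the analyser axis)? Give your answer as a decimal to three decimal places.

0.933

For spin-½, the probability of finding spin-up along an axis at angle θ to the initial spin direction is cos²(θ/2); spin-down is sin²(θ/2).
θ = 30°, so P = cos²(15°) ≈ 0.933.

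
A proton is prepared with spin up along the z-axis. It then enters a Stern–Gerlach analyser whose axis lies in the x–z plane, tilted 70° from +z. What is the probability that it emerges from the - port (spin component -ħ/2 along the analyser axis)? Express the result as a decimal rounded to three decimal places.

For spin-½, the probability of finding spin-up along an axis at angle θ to the initial spin direction is cos²(θ/2); spin-down is sin²(θ/2).
θ = 70°, so P = sin²(35°) ≈ 0.329.

0.329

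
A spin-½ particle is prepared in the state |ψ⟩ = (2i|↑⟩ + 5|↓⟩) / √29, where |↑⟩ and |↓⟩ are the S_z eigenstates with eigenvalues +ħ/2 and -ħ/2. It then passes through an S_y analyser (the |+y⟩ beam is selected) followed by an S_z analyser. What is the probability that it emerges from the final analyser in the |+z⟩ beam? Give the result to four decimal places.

First analyser (S_y): P(|+y⟩) = |⟨+y|ψ⟩|² = 9/58.
After stage 1 the state is |+y⟩; P(|+z⟩) = |⟨+z|+y⟩|² = 1/2.
Joint probability = 9/58 × 1/2 = 0.0776.

0.0776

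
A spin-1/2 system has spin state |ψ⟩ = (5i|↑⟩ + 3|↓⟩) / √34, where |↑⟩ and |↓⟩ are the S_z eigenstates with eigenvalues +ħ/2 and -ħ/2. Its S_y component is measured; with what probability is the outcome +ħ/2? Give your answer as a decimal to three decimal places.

|+y⟩ = (|↑⟩ + i|↓⟩)/√2, so ⟨+y|ψ⟩ = (2i) / (√2·√34).
P = |2i|² / 68 = 4/68.

0.059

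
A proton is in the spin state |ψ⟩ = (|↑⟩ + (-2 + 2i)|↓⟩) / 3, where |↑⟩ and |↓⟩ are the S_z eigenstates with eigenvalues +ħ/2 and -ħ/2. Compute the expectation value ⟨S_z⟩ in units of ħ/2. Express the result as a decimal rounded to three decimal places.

⟨σ_z⟩ = |a|² - |b|² divided by |a|²+|b|², with a, b the |↑⟩, |↓⟩ amplitudes.
= (1 - 8)/9 = -7/9.
⟨S_z⟩ = (ħ/2)·⟨σ_z⟩.

-0.778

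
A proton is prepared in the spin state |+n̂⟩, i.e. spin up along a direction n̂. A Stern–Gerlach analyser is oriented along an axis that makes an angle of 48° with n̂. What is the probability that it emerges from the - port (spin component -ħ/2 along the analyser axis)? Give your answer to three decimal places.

For spin-½, the probability of finding spin-up along an axis at angle θ to the initial spin direction is cos²(θ/2); spin-down is sin²(θ/2).
θ = 48°, so P = sin²(24°) ≈ 0.165.

0.165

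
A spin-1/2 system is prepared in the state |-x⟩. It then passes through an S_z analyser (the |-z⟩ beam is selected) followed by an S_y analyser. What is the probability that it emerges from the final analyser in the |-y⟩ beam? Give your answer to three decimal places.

First analyser (S_z): from |-x⟩, P(|-z⟩) = 1/2.
After stage 1 the state is |-z⟩; P(|-y⟩) = |⟨-y|-z⟩|² = 1/2.
Joint probability = 1/2 × 1/2 = 0.250.

0.250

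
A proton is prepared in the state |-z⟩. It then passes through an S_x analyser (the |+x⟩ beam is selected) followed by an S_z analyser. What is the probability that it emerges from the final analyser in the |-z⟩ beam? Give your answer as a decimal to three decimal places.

0.250

First analyser (S_x): from |-z⟩, P(|+x⟩) = 1/2.
After stage 1 the state is |+x⟩; P(|-z⟩) = |⟨-z|+x⟩|² = 1/2.
Joint probability = 1/2 × 1/2 = 0.250.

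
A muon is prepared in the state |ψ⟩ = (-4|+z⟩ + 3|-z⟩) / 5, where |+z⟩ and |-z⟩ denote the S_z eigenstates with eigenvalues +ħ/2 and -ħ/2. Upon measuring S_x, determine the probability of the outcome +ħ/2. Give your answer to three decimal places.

|+x⟩ = (|+z⟩ + |-z⟩)/√2, so ⟨+x|ψ⟩ = (-1) / (√2·5).
P = |-1|² / 50 = 1/50.

0.020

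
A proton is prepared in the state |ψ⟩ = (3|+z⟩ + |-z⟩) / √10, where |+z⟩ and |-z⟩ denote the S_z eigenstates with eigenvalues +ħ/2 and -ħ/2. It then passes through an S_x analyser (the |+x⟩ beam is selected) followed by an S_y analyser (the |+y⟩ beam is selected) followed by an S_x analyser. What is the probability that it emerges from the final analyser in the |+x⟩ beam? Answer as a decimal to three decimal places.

0.200

First analyser (S_x): P(|+x⟩) = |⟨+x|ψ⟩|² = 16/20.
After stage 1 the state is |+x⟩; P(|+y⟩) = |⟨+y|+x⟩|² = 1/2.
After stage 2 the state is |+y⟩; P(|+x⟩) = |⟨+x|+y⟩|² = 1/2.
Joint probability = 16/20 × 1/2 × 1/2 = 0.200.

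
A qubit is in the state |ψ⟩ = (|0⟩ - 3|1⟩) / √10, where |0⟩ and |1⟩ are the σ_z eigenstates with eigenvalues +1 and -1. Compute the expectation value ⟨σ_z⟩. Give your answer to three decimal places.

⟨σ_z⟩ = |a|² - |b|² divided by |a|²+|b|², with a, b the |0⟩, |1⟩ amplitudes.
= (1 - 9)/10 = -8/10.

-0.800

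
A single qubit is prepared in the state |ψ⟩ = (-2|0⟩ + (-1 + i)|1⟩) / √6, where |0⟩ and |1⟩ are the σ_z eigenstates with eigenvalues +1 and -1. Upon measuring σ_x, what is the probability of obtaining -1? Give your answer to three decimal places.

|-x⟩ = (|0⟩ - |1⟩)/√2, so ⟨-x|ψ⟩ = (-1 - i) / (√2·√6).
P = |-1 - i|² / 12 = 2/12.

0.167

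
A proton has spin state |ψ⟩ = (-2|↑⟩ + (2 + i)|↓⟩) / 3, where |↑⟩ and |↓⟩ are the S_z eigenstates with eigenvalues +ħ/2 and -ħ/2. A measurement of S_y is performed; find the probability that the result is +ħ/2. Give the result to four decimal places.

0.2778

|+y⟩ = (|↑⟩ + i|↓⟩)/√2, so ⟨+y|ψ⟩ = (-1 - 2i) / (√2·3).
P = |-1 - 2i|² / 18 = 5/18.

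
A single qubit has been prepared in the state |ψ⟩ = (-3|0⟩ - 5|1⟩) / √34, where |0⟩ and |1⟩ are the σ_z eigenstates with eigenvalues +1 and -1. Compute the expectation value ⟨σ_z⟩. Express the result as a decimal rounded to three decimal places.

-0.471

⟨σ_z⟩ = |a|² - |b|² divided by |a|²+|b|², with a, b the |0⟩, |1⟩ amplitudes.
= (9 - 25)/34 = -16/34.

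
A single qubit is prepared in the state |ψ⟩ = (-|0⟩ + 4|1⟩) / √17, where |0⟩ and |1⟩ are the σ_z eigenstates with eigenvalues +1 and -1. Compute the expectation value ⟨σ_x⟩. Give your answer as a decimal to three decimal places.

-0.471

⟨σ_x⟩ = 2 Re(a* b)/(|a|²+|b|²) with a = -1, b = 4.
a* b = -4, so ⟨σ_x⟩ = -8/17.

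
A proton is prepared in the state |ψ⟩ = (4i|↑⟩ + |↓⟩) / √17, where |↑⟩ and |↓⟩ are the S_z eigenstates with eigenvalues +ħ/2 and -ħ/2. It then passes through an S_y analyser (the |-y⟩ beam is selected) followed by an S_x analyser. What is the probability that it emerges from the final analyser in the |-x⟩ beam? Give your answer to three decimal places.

0.368

First analyser (S_y): P(|-y⟩) = |⟨-y|ψ⟩|² = 25/34.
After stage 1 the state is |-y⟩; P(|-x⟩) = |⟨-x|-y⟩|² = 1/2.
Joint probability = 25/34 × 1/2 = 0.368.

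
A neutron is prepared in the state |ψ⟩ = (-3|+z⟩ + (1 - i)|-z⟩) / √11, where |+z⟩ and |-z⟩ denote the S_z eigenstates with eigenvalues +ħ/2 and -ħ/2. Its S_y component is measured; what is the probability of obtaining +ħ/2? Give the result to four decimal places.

0.7727

|+y⟩ = (|+z⟩ + i|-z⟩)/√2, so ⟨+y|ψ⟩ = (-4 - i) / (√2·√11).
P = |-4 - i|² / 22 = 17/22.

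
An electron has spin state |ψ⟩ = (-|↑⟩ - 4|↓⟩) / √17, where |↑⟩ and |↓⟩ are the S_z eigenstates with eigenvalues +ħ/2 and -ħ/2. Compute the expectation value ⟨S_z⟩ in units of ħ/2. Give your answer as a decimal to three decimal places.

-0.882

⟨σ_z⟩ = |a|² - |b|² divided by |a|²+|b|², with a, b the |↑⟩, |↓⟩ amplitudes.
= (1 - 16)/17 = -15/17.
⟨S_z⟩ = (ħ/2)·⟨σ_z⟩.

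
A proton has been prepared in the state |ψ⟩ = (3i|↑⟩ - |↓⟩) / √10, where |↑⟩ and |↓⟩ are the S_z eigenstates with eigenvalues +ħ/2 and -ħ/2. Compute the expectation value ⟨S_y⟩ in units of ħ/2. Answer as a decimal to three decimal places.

⟨σ_y⟩ = 2 Im(a* b)/(|a|²+|b|²) with a = 3i, b = -1.
a* b = 3i, so ⟨σ_y⟩ = 6/10.
⟨S_y⟩ = (ħ/2)·⟨σ_y⟩.

0.600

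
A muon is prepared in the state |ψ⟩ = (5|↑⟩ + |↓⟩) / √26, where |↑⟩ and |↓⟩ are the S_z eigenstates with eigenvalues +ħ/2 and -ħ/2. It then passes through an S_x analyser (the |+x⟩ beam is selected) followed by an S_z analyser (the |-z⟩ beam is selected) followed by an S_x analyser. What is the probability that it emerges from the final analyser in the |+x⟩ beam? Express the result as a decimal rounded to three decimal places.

First analyser (S_x): P(|+x⟩) = |⟨+x|ψ⟩|² = 36/52.
After stage 1 the state is |+x⟩; P(|-z⟩) = |⟨-z|+x⟩|² = 1/2.
After stage 2 the state is |-z⟩; P(|+x⟩) = |⟨+x|-z⟩|² = 1/2.
Joint probability = 36/52 × 1/2 × 1/2 = 0.173.

0.173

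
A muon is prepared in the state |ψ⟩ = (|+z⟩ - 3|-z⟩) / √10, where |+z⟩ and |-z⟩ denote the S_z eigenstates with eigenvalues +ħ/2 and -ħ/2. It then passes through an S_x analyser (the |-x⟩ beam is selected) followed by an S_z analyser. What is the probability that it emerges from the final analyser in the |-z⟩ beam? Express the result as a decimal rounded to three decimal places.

First analyser (S_x): P(|-x⟩) = |⟨-x|ψ⟩|² = 16/20.
After stage 1 the state is |-x⟩; P(|-z⟩) = |⟨-z|-x⟩|² = 1/2.
Joint probability = 16/20 × 1/2 = 0.400.

0.400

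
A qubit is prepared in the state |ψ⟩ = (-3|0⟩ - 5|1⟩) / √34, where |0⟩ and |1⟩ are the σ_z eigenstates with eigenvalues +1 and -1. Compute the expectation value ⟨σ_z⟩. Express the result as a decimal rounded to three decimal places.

-0.471

⟨σ_z⟩ = |a|² - |b|² divided by |a|²+|b|², with a, b the |0⟩, |1⟩ amplitudes.
= (9 - 25)/34 = -16/34.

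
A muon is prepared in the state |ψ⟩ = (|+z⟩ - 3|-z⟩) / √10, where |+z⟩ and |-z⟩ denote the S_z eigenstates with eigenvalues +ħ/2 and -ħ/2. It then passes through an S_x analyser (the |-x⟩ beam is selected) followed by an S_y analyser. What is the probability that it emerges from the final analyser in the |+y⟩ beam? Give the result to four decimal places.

0.4000

First analyser (S_x): P(|-x⟩) = |⟨-x|ψ⟩|² = 16/20.
After stage 1 the state is |-x⟩; P(|+y⟩) = |⟨+y|-x⟩|² = 1/2.
Joint probability = 16/20 × 1/2 = 0.4000.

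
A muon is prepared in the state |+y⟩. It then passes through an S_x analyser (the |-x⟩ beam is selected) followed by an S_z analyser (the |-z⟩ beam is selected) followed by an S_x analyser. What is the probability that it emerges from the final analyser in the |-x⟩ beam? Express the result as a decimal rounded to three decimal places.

0.125

First analyser (S_x): from |+y⟩, P(|-x⟩) = 1/2.
After stage 1 the state is |-x⟩; P(|-z⟩) = |⟨-z|-x⟩|² = 1/2.
After stage 2 the state is |-z⟩; P(|-x⟩) = |⟨-x|-z⟩|² = 1/2.
Joint probability = 1/2 × 1/2 × 1/2 = 0.125.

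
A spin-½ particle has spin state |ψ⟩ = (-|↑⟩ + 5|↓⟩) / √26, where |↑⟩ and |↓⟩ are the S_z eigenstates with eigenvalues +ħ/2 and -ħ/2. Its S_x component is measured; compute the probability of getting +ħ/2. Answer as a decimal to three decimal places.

|+x⟩ = (|↑⟩ + |↓⟩)/√2, so ⟨+x|ψ⟩ = (4) / (√2·√26).
P = |4|² / 52 = 16/52.

0.308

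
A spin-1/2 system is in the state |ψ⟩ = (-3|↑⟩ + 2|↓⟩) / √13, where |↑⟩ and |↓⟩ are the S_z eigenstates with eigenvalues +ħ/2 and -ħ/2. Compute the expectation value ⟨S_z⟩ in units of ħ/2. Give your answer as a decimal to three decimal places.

⟨σ_z⟩ = |a|² - |b|² divided by |a|²+|b|², with a, b the |↑⟩, |↓⟩ amplitudes.
= (9 - 4)/13 = 5/13.
⟨S_z⟩ = (ħ/2)·⟨σ_z⟩.

0.385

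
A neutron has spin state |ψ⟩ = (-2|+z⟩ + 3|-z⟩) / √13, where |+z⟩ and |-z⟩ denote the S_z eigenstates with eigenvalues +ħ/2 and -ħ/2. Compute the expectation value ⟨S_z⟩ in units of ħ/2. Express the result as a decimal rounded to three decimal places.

-0.385

⟨σ_z⟩ = |a|² - |b|² divided by |a|²+|b|², with a, b the |+z⟩, |-z⟩ amplitudes.
= (4 - 9)/13 = -5/13.
⟨S_z⟩ = (ħ/2)·⟨σ_z⟩.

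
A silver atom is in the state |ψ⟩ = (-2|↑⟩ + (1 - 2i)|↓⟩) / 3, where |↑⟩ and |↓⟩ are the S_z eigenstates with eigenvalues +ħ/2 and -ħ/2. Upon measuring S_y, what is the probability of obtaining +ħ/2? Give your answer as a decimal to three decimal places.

|+y⟩ = (|↑⟩ + i|↓⟩)/√2, so ⟨+y|ψ⟩ = (-4 - i) / (√2·3).
P = |-4 - i|² / 18 = 17/18.

0.944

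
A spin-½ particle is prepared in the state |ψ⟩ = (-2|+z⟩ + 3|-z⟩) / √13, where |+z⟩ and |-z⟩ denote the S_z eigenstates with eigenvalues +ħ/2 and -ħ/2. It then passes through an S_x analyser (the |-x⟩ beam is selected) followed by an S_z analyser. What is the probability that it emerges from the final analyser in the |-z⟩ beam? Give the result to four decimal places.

First analyser (S_x): P(|-x⟩) = |⟨-x|ψ⟩|² = 25/26.
After stage 1 the state is |-x⟩; P(|-z⟩) = |⟨-z|-x⟩|² = 1/2.
Joint probability = 25/26 × 1/2 = 0.4808.

0.4808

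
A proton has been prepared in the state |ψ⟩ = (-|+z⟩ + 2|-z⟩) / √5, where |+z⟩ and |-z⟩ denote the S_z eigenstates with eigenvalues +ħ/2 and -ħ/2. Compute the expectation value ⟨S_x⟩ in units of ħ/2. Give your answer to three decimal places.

⟨σ_x⟩ = 2 Re(a* b)/(|a|²+|b|²) with a = -1, b = 2.
a* b = -2, so ⟨σ_x⟩ = -4/5.
⟨S_x⟩ = (ħ/2)·⟨σ_x⟩.

-0.800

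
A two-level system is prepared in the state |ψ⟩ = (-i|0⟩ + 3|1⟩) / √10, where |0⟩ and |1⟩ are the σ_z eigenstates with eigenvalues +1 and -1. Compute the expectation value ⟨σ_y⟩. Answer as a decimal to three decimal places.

⟨σ_y⟩ = 2 Im(a* b)/(|a|²+|b|²) with a = -i, b = 3.
a* b = 3i, so ⟨σ_y⟩ = 6/10.

0.600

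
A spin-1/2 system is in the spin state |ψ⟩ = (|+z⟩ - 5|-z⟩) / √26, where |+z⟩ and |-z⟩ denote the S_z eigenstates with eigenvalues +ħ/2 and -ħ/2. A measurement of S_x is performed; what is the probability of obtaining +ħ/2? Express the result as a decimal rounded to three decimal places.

|+x⟩ = (|+z⟩ + |-z⟩)/√2, so ⟨+x|ψ⟩ = (-4) / (√2·√26).
P = |-4|² / 52 = 16/52.

0.308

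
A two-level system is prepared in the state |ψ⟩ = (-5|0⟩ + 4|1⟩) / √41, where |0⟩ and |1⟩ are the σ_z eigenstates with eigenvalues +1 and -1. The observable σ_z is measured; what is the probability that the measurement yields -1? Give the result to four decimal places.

The -1 outcome corresponds to |1⟩. Its amplitude in |ψ⟩ is 4/√41.
P = |4|² / 41 = 16/41.

0.3902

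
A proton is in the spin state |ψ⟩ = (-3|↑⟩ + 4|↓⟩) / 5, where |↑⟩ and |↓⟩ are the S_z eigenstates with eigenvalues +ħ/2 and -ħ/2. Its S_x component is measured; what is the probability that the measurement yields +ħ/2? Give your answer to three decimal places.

|+x⟩ = (|↑⟩ + |↓⟩)/√2, so ⟨+x|ψ⟩ = (1) / (√2·5).
P = |1|² / 50 = 1/50.

0.020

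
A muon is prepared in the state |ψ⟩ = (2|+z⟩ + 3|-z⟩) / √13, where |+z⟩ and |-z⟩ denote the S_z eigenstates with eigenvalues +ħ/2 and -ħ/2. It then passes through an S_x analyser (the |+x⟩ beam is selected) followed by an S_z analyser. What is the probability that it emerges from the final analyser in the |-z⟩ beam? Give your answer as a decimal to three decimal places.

0.481

First analyser (S_x): P(|+x⟩) = |⟨+x|ψ⟩|² = 25/26.
After stage 1 the state is |+x⟩; P(|-z⟩) = |⟨-z|+x⟩|² = 1/2.
Joint probability = 25/26 × 1/2 = 0.481.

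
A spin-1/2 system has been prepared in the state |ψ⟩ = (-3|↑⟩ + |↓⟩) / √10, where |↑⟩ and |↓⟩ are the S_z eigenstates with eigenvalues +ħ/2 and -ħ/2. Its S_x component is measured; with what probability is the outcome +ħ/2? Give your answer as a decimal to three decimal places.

|+x⟩ = (|↑⟩ + |↓⟩)/√2, so ⟨+x|ψ⟩ = (-2) / (√2·√10).
P = |-2|² / 20 = 4/20.

0.200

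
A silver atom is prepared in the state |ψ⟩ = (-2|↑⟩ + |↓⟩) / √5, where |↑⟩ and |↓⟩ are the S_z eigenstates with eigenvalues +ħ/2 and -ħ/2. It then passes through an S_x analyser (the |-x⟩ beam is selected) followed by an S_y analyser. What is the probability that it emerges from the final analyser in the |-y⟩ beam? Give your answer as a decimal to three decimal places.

0.450

First analyser (S_x): P(|-x⟩) = |⟨-x|ψ⟩|² = 9/10.
After stage 1 the state is |-x⟩; P(|-y⟩) = |⟨-y|-x⟩|² = 1/2.
Joint probability = 9/10 × 1/2 = 0.450.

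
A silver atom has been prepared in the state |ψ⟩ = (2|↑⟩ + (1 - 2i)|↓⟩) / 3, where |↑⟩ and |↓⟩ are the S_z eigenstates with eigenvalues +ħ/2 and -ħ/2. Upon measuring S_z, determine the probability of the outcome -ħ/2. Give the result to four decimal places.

The -ħ/2 outcome corresponds to |↓⟩. Its amplitude in |ψ⟩ is (1 - 2i)/3.
P = |1 - 2i|² / 9 = 5/9.

0.5556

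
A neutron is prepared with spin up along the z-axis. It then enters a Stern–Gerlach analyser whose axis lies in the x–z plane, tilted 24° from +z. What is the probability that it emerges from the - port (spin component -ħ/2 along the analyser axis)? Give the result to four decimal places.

0.0432

For spin-½, the probability of finding spin-up along an axis at angle θ to the initial spin direction is cos²(θ/2); spin-down is sin²(θ/2).
θ = 24°, so P = sin²(12°) ≈ 0.0432.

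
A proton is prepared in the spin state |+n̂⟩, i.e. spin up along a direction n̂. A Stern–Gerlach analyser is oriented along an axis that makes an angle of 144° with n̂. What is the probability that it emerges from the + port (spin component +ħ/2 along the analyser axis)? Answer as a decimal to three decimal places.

0.095

For spin-½, the probability of finding spin-up along an axis at angle θ to the initial spin direction is cos²(θ/2); spin-down is sin²(θ/2).
θ = 144°, so P = cos²(72°) ≈ 0.095.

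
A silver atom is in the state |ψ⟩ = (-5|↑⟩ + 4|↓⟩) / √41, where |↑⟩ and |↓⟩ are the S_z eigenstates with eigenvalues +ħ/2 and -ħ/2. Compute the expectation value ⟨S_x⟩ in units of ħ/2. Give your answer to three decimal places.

⟨σ_x⟩ = 2 Re(a* b)/(|a|²+|b|²) with a = -5, b = 4.
a* b = -20, so ⟨σ_x⟩ = -40/41.
⟨S_x⟩ = (ħ/2)·⟨σ_x⟩.

-0.976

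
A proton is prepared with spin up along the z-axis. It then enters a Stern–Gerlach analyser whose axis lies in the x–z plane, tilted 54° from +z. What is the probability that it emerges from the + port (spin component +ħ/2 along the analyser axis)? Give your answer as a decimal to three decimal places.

0.794

For spin-½, the probability of finding spin-up along an axis at angle θ to the initial spin direction is cos²(θ/2); spin-down is sin²(θ/2).
θ = 54°, so P = cos²(27°) ≈ 0.794.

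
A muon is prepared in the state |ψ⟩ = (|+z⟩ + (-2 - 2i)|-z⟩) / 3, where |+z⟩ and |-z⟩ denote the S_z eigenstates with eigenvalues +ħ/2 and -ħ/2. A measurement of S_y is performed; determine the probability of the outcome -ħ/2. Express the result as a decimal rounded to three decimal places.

|-y⟩ = (|+z⟩ - i|-z⟩)/√2, so ⟨-y|ψ⟩ = (3 - 2i) / (√2·3).
P = |3 - 2i|² / 18 = 13/18.

0.722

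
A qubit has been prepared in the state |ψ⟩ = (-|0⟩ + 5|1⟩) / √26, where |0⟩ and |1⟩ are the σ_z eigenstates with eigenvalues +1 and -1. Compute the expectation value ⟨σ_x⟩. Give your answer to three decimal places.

⟨σ_x⟩ = 2 Re(a* b)/(|a|²+|b|²) with a = -1, b = 5.
a* b = -5, so ⟨σ_x⟩ = -10/26.

-0.385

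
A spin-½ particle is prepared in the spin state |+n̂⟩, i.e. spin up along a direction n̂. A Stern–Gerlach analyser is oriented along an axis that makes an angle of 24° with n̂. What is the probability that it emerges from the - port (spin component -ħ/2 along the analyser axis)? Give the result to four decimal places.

For spin-½, the probability of finding spin-up along an axis at angle θ to the initial spin direction is cos²(θ/2); spin-down is sin²(θ/2).
θ = 24°, so P = sin²(12°) ≈ 0.0432.

0.0432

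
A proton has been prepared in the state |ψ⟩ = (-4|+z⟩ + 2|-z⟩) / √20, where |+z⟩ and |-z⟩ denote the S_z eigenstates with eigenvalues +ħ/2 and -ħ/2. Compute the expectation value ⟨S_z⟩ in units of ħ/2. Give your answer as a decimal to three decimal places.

⟨σ_z⟩ = |a|² - |b|² divided by |a|²+|b|², with a, b the |+z⟩, |-z⟩ amplitudes.
= (16 - 4)/20 = 12/20.
⟨S_z⟩ = (ħ/2)·⟨σ_z⟩.

0.600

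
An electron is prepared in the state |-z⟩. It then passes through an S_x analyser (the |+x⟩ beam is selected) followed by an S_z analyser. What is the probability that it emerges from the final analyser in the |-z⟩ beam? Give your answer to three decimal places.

First analyser (S_x): from |-z⟩, P(|+x⟩) = 1/2.
After stage 1 the state is |+x⟩; P(|-z⟩) = |⟨-z|+x⟩|² = 1/2.
Joint probability = 1/2 × 1/2 = 0.250.

0.250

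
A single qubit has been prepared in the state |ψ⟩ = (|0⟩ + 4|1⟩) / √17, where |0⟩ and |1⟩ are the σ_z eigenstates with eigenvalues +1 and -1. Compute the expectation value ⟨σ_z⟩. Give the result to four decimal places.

-0.8824

⟨σ_z⟩ = |a|² - |b|² divided by |a|²+|b|², with a, b the |0⟩, |1⟩ amplitudes.
= (1 - 16)/17 = -15/17.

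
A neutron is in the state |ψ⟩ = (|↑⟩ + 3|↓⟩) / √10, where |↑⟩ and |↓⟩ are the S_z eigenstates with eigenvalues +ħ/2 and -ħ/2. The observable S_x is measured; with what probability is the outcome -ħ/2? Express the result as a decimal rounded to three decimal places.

|-x⟩ = (|↑⟩ - |↓⟩)/√2, so ⟨-x|ψ⟩ = (-2) / (√2·√10).
P = |-2|² / 20 = 4/20.

0.200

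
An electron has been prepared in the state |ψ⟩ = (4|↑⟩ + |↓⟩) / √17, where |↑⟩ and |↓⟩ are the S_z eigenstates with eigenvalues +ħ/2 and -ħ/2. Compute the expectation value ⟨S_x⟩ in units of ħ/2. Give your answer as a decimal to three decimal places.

⟨σ_x⟩ = 2 Re(a* b)/(|a|²+|b|²) with a = 4, b = 1.
a* b = 4, so ⟨σ_x⟩ = 8/17.
⟨S_x⟩ = (ħ/2)·⟨σ_x⟩.

0.471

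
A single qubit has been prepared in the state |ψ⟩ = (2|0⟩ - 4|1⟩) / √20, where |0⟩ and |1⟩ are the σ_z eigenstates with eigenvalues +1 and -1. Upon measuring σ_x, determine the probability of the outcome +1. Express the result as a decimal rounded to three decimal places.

0.100

|+x⟩ = (|0⟩ + |1⟩)/√2, so ⟨+x|ψ⟩ = (-2) / (√2·√20).
P = |-2|² / 40 = 4/40.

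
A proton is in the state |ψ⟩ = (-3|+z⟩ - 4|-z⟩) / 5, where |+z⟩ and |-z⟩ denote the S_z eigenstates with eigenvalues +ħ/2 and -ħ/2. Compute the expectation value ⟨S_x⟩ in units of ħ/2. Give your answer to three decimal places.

⟨σ_x⟩ = 2 Re(a* b)/(|a|²+|b|²) with a = -3, b = -4.
a* b = 12, so ⟨σ_x⟩ = 24/25.
⟨S_x⟩ = (ħ/2)·⟨σ_x⟩.

0.960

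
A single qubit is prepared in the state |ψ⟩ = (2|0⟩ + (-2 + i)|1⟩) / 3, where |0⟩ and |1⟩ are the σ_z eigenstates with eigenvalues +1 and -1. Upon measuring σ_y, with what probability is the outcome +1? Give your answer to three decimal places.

0.722

|+y⟩ = (|0⟩ + i|1⟩)/√2, so ⟨+y|ψ⟩ = (3 + 2i) / (√2·3).
P = |3 + 2i|² / 18 = 13/18.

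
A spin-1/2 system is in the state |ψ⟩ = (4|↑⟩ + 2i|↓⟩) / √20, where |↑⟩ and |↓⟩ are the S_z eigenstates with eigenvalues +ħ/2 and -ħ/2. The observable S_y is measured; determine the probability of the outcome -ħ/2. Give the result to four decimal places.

0.1000

|-y⟩ = (|↑⟩ - i|↓⟩)/√2, so ⟨-y|ψ⟩ = (2) / (√2·√20).
P = |2|² / 40 = 4/40.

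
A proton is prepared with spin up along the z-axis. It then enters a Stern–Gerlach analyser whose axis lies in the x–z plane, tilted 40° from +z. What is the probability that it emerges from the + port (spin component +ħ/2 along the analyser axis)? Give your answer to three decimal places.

For spin-½, the probability of finding spin-up along an axis at angle θ to the initial spin direction is cos²(θ/2); spin-down is sin²(θ/2).
θ = 40°, so P = cos²(20°) ≈ 0.883.

0.883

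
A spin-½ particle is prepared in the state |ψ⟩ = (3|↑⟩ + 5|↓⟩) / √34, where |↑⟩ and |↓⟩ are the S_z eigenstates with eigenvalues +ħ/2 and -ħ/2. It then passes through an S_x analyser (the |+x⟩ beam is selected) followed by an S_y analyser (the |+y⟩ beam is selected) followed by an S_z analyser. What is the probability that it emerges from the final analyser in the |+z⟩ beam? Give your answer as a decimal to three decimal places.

First analyser (S_x): P(|+x⟩) = |⟨+x|ψ⟩|² = 64/68.
After stage 1 the state is |+x⟩; P(|+y⟩) = |⟨+y|+x⟩|² = 1/2.
After stage 2 the state is |+y⟩; P(|+z⟩) = |⟨+z|+y⟩|² = 1/2.
Joint probability = 64/68 × 1/2 × 1/2 = 0.235.

0.235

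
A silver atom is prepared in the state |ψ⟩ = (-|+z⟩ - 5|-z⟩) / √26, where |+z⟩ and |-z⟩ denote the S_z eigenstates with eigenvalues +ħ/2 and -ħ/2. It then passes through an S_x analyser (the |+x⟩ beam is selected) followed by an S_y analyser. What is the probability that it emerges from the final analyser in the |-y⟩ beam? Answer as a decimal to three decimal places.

First analyser (S_x): P(|+x⟩) = |⟨+x|ψ⟩|² = 36/52.
After stage 1 the state is |+x⟩; P(|-y⟩) = |⟨-y|+x⟩|² = 1/2.
Joint probability = 36/52 × 1/2 = 0.346.

0.346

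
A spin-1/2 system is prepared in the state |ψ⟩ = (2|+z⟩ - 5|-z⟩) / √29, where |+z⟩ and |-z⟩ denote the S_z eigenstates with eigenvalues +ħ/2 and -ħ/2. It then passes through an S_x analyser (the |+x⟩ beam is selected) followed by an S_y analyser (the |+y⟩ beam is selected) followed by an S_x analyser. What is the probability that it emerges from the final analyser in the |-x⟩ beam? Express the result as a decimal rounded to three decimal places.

0.039

First analyser (S_x): P(|+x⟩) = |⟨+x|ψ⟩|² = 9/58.
After stage 1 the state is |+x⟩; P(|+y⟩) = |⟨+y|+x⟩|² = 1/2.
After stage 2 the state is |+y⟩; P(|-x⟩) = |⟨-x|+y⟩|² = 1/2.
Joint probability = 9/58 × 1/2 × 1/2 = 0.039.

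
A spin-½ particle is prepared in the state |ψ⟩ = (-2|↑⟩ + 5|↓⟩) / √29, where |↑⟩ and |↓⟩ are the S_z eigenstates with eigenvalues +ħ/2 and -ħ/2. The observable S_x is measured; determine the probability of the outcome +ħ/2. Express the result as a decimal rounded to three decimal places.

|+x⟩ = (|↑⟩ + |↓⟩)/√2, so ⟨+x|ψ⟩ = (3) / (√2·√29).
P = |3|² / 58 = 9/58.

0.155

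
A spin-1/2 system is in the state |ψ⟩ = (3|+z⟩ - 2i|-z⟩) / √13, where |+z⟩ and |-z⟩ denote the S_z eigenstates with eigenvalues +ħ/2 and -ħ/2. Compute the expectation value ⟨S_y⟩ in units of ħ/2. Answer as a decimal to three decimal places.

⟨σ_y⟩ = 2 Im(a* b)/(|a|²+|b|²) with a = 3, b = -2i.
a* b = -6i, so ⟨σ_y⟩ = -12/13.
⟨S_y⟩ = (ħ/2)·⟨σ_y⟩.

-0.923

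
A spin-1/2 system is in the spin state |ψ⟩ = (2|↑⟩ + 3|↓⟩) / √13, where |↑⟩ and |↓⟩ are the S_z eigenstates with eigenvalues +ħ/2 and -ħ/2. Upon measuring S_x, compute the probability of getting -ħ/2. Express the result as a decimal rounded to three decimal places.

|-x⟩ = (|↑⟩ - |↓⟩)/√2, so ⟨-x|ψ⟩ = (-1) / (√2·√13).
P = |-1|² / 26 = 1/26.

0.038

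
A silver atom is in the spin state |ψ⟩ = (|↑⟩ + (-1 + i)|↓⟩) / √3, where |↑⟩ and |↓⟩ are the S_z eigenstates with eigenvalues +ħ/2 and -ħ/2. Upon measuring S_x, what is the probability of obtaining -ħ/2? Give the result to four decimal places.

0.8333

|-x⟩ = (|↑⟩ - |↓⟩)/√2, so ⟨-x|ψ⟩ = (2 - i) / (√2·√3).
P = |2 - i|² / 6 = 5/6.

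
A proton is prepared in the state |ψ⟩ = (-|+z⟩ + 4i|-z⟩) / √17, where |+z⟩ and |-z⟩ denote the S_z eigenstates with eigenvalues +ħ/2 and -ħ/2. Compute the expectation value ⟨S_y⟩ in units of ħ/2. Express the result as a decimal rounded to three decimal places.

⟨σ_y⟩ = 2 Im(a* b)/(|a|²+|b|²) with a = -1, b = 4i.
a* b = -4i, so ⟨σ_y⟩ = -8/17.
⟨S_y⟩ = (ħ/2)·⟨σ_y⟩.

-0.471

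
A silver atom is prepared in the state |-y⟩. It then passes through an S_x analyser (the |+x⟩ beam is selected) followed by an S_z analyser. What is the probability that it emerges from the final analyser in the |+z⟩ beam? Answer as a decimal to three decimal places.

First analyser (S_x): from |-y⟩, P(|+x⟩) = 1/2.
After stage 1 the state is |+x⟩; P(|+z⟩) = |⟨+z|+x⟩|² = 1/2.
Joint probability = 1/2 × 1/2 = 0.250.

0.250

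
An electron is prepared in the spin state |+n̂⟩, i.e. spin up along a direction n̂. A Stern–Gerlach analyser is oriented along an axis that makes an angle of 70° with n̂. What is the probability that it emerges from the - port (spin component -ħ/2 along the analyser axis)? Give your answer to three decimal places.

For spin-½, the probability of finding spin-up along an axis at angle θ to the initial spin direction is cos²(θ/2); spin-down is sin²(θ/2).
θ = 70°, so P = sin²(35°) ≈ 0.329.

0.329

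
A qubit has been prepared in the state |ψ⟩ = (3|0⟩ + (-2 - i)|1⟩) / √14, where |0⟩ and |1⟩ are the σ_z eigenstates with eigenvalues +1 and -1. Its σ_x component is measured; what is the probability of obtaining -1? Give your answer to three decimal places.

0.929

|-x⟩ = (|0⟩ - |1⟩)/√2, so ⟨-x|ψ⟩ = (5 + i) / (√2·√14).
P = |5 + i|² / 28 = 26/28.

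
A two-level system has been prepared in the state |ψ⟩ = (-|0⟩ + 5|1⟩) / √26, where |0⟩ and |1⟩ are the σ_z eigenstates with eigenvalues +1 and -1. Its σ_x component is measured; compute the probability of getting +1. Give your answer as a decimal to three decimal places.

0.308

|+x⟩ = (|0⟩ + |1⟩)/√2, so ⟨+x|ψ⟩ = (4) / (√2·√26).
P = |4|² / 52 = 16/52.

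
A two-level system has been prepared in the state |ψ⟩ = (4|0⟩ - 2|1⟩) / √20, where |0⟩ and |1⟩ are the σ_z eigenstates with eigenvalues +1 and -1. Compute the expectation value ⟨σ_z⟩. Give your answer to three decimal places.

0.600

⟨σ_z⟩ = |a|² - |b|² divided by |a|²+|b|², with a, b the |0⟩, |1⟩ amplitudes.
= (16 - 4)/20 = 12/20.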